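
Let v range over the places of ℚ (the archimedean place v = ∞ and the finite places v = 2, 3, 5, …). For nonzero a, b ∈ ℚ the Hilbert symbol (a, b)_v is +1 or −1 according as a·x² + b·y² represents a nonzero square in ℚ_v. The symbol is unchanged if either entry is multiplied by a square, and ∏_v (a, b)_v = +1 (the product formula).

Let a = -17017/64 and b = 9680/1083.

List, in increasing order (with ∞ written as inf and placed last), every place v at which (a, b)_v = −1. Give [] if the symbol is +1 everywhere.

Mod squares: a ≡ -17017, b ≡ 15. Check v ∈ {∞, 2, 3, 5, 7, 11, 13, 17, 19}.
v=5: a=5^0·(≡2), b=5^1·(≡2) mod 5; (2|5)=-1, (2|5)=-1; (−1)^{0·1·2}·(-1)^1·(-1)^0 = -1.
v=∞: -17017 < 0 and 15 > 0  ⇒  (a,b)_∞ = +1.
v=3: a=3^0·(≡2), b=3^-1·(≡2) mod 3; (2|3)=-1, (2|3)=-1; (−1)^{0·-1·1}·(-1)^-1·(-1)^0 = -1.
v=11: a=11^1·(≡9), b=11^2·(≡5) mod 11; (9|11)=+1, (5|11)=+1; (−1)^{1·2·5}·(+1)^2·(+1)^1 = +1.
v=2: v_2(a)=-6, v_2(b)=4; units ≡ 7, 7 (mod 8); ε·ε+αω+βω = 1·1+-6·0+4·0 ≡ 1  ⇒  (a,b)_2 = -1.
v=7: a=7^1·(≡5), b=7^0·(≡4) mod 7; (5|7)=-1, (4|7)=+1; (−1)^{1·0·3}·(-1)^0·(+1)^1 = +1.
v=17: a=17^1·(≡8), b=17^0·(≡2) mod 17; (8|17)=+1, (2|17)=+1; (−1)^{1·0·8}·(+1)^0·(+1)^1 = +1.
v=19: a=19^0·(≡1), b=19^-2·(≡3) mod 19; (1|19)=+1, (3|19)=-1; (−1)^{0·-2·9}·(+1)^-2·(-1)^0 = +1.
v=13: a=13^1·(≡9), b=13^0·(≡2) mod 13; (9|13)=+1, (2|13)=-1; (−1)^{1·0·6}·(+1)^0·(-1)^1 = -1.
(-17017, 15 / ℚ) ramifies at {2, 3, 5, 13}: a division algebra.

[2, 3, 5, 13]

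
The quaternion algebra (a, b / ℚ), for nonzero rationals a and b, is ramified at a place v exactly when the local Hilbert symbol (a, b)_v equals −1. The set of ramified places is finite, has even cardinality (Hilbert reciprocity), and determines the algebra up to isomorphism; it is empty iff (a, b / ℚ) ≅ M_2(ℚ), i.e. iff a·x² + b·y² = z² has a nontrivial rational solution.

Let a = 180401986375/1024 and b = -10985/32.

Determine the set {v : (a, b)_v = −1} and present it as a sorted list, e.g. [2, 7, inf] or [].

[2, 13]

(a, b) ≡ (1495, -130) mod (ℚ^×)²; places V = {2, 5, 13, 23, ∞}.
(a,b)_5: α=3, u≡4; β=1, v≡4 (mod 5); (4|5)=+1, (4|5)=+1; sign (−1)^0·+1^1·+1^3 = +1.
(a,b)_13: α=7, u≡8; β=3, v≡10 (mod 13); (8|13)=-1, (10|13)=+1; sign (−1)^0·-1^3·+1^7 = -1.
(a,b)_2: α=-10, β=-5; u≡7, v≡7 (mod 8); ε(u)ε(v)=1·1, αω(v)=-10·0, βω(u)=-5·0; sum ≡ 1  ⇒  -1.
(a,b)_∞: sgn(1495)=+, sgn(-130)=−, so +1.
(a,b)_23: α=1, u≡19; β=0, v≡1 (mod 23); (19|23)=-1, (1|23)=+1; sign (−1)^0·-1^0·+1^1 = +1.
|Ram(1495, -130)| = 2, even; anisotropic at {2, 13}.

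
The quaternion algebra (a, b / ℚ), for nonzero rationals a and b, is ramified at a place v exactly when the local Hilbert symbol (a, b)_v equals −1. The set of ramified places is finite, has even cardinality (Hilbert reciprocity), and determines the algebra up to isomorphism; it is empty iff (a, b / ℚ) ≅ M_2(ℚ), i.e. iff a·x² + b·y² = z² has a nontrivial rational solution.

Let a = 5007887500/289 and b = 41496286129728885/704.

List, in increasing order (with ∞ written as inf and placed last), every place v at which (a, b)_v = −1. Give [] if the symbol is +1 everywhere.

[2, 5, 11, 13, 43, 53]

Mod squares: a ≡ 16555, b ≡ 1269368815. Check v ∈ {∞, 2, 3, 5, 7, 11, 13, 17, 19, 41, 43, 53}.
v=2: v_2(a)=2, v_2(b)=-6; units ≡ 3, 7 (mod 8); ε·ε+αω+βω = 1·1+2·0+-6·1 ≡ 1  ⇒  (a,b)_2 = -1.
v=17: a=17^-2·(≡11), b=17^0·(≡7) mod 17; (11|17)=-1, (7|17)=-1; (−1)^{-2·0·8}·(-1)^0·(-1)^-2 = +1.
v=∞: 16555 > 0 and 1269368815 > 0  ⇒  (a,b)_∞ = +1.
v=13: a=13^0·(≡6), b=13^1·(≡9) mod 13; (6|13)=-1, (9|13)=+1; (−1)^{0·1·6}·(-1)^1·(+1)^0 = -1.
v=19: a=19^0·(≡11), b=19^1·(≡14) mod 19; (11|19)=+1, (14|19)=-1; (−1)^{0·1·9}·(+1)^1·(-1)^0 = +1.
v=11: a=11^3·(≡9), b=11^-1·(≡9) mod 11; (9|11)=+1, (9|11)=+1; (−1)^{3·-1·5}·(+1)^-1·(+1)^3 = -1.
v=41: a=41^0·(≡32), b=41^1·(≡16) mod 41; (32|41)=+1, (16|41)=+1; (−1)^{0·1·20}·(+1)^1·(+1)^0 = +1.
v=53: a=53^0·(≡34), b=53^1·(≡12) mod 53; (34|53)=-1, (12|53)=-1; (−1)^{0·1·26}·(-1)^1·(-1)^0 = -1.
v=5: a=5^5·(≡1), b=5^1·(≡3) mod 5; (1|5)=+1, (3|5)=-1; (−1)^{5·1·2}·(+1)^1·(-1)^5 = -1.
v=43: a=43^1·(≡35), b=43^3·(≡9) mod 43; (35|43)=+1, (9|43)=+1; (−1)^{1·3·21}·(+1)^3·(+1)^1 = -1.
v=7: a=7^1·(≡6), b=7^4·(≡2) mod 7; (6|7)=-1, (2|7)=+1; (−1)^{1·4·3}·(-1)^4·(+1)^1 = +1.
v=3: a=3^0·(≡1), b=3^4·(≡1) mod 3; (1|3)=+1, (1|3)=+1; (−1)^{0·4·1}·(+1)^4·(+1)^0 = +1.
Ram(16555, 1269368815) = {2, 5, 11, 13, 43, 53}; no ℚ_2-point on the conic.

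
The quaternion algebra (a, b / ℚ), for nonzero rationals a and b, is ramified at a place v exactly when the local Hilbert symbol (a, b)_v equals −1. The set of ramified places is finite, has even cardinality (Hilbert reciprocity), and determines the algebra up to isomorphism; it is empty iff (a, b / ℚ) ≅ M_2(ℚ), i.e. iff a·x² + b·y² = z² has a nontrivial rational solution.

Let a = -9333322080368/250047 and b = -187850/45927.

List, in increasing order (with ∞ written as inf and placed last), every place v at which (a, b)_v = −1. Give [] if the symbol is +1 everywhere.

[7, inf]

Mod squares: a ≡ -1001, b ≡ -182. Check v ∈ {∞, 2, 3, 5, 7, 11, 13, 17}.
v=5: a=5^0·(≡1), b=5^2·(≡3) mod 5; (1|5)=+1, (3|5)=-1; (−1)^{0·2·2}·(+1)^2·(-1)^0 = +1.
v=∞: -1001 < 0 and -182 < 0  ⇒  (a,b)_∞ = -1.
v=7: a=7^-3·(≡1), b=7^-1·(≡1) mod 7; (1|7)=+1, (1|7)=+1; (−1)^{-3·-1·3}·(+1)^-1·(+1)^-3 = -1.
v=11: a=11^1·(≡7), b=11^0·(≡4) mod 11; (7|11)=-1, (4|11)=+1; (−1)^{1·0·5}·(-1)^0·(+1)^1 = +1.
v=13: a=13^3·(≡9), b=13^1·(≡10) mod 13; (9|13)=+1, (10|13)=+1; (−1)^{3·1·6}·(+1)^1·(+1)^3 = +1.
v=3: a=3^-6·(≡1), b=3^-8·(≡1) mod 3; (1|3)=+1, (1|3)=+1; (−1)^{-6·-8·1}·(+1)^-8·(+1)^-6 = +1.
v=2: v_2(a)=4, v_2(b)=1; units ≡ 7, 5 (mod 8); ε·ε+αω+βω = 1·0+4·1+1·0 ≡ 0  ⇒  (a,b)_2 = +1.
v=17: a=17^6·(≡4), b=17^2·(≡3) mod 17; (4|17)=+1, (3|17)=-1; (−1)^{6·2·8}·(+1)^2·(-1)^6 = +1.
Ram(-1001, -182) = {7, ∞}; no ℚ_7-point on the conic.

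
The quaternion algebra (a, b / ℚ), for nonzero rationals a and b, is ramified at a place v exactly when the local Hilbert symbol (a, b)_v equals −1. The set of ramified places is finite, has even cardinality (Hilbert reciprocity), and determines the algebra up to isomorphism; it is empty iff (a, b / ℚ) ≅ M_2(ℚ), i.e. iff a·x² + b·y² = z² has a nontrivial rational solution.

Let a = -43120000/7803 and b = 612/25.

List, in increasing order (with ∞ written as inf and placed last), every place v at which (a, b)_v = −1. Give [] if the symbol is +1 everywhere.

(a, b) ≡ (-66, 17) mod (ℚ^×)²; places V = {2, 3, 5, 7, 11, 17, ∞}.
(a,b)_7: α=2, u≡1; β=0, v≡6 (mod 7); (1|7)=+1, (6|7)=-1; sign (−1)^0·+1^0·-1^2 = +1.
(a,b)_∞: sgn(-66)=−, sgn(17)=+, so +1.
(a,b)_3: α=-3, u≡2; β=2, v≡2 (mod 3); (2|3)=-1, (2|3)=-1; sign (−1)^0·-1^2·-1^-3 = -1.
(a,b)_17: α=-2, u≡16; β=1, v≡13 (mod 17); (16|17)=+1, (13|17)=+1; sign (−1)^0·+1^1·+1^-2 = +1.
(a,b)_5: α=4, u≡1; β=-2, v≡2 (mod 5); (1|5)=+1, (2|5)=-1; sign (−1)^0·+1^-2·-1^4 = +1.
(a,b)_2: α=7, β=2; u≡7, v≡1 (mod 8); ε(u)ε(v)=1·0, αω(v)=7·0, βω(u)=2·0; sum ≡ 0  ⇒  +1.
(a,b)_11: α=1, u≡1; β=0, v≡6 (mod 11); (1|11)=+1, (6|11)=-1; sign (−1)^0·+1^0·-1^1 = -1.
Ram(-66, 17) = {3, 11}; no ℚ_3-point on the conic.

[3, 11]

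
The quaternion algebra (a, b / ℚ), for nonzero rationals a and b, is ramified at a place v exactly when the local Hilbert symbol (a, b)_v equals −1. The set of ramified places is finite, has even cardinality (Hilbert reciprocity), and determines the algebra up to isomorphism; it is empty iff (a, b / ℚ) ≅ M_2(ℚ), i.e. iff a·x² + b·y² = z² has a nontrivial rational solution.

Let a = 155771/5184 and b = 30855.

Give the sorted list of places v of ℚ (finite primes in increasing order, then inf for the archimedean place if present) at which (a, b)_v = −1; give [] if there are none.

(a, b) ≡ (11, 255) mod (ℚ^×)²; places V = {2, 3, 5, 7, 11, 17, ∞}.
(a,b)_3: α=-4, u≡2; β=1, v≡1 (mod 3); (2|3)=-1, (1|3)=+1; sign (−1)^0·-1^1·+1^-4 = -1.
(a,b)_11: α=1, u≡5; β=2, v≡2 (mod 11); (5|11)=+1, (2|11)=-1; sign (−1)^0·+1^2·-1^1 = -1.
(a,b)_2: α=-6, β=0; u≡3, v≡7 (mod 8); ε(u)ε(v)=1·1, αω(v)=-6·0, βω(u)=0·1; sum ≡ 1  ⇒  -1.
(a,b)_5: α=0, u≡4; β=1, v≡1 (mod 5); (4|5)=+1, (1|5)=+1; sign (−1)^0·+1^1·+1^0 = +1.
(a,b)_∞: sgn(11)=+, sgn(255)=+, so +1.
(a,b)_7: α=2, u≡2; β=0, v≡6 (mod 7); (2|7)=+1, (6|7)=-1; sign (−1)^0·+1^0·-1^2 = +1.
(a,b)_17: α=2, u≡5; β=1, v≡13 (mod 17); (5|17)=-1, (13|17)=+1; sign (−1)^0·-1^1·+1^2 = -1.
Ram(11, 255) = {2, 3, 11, 17}; no ℚ_2-point on the conic.

[2, 3, 11, 17]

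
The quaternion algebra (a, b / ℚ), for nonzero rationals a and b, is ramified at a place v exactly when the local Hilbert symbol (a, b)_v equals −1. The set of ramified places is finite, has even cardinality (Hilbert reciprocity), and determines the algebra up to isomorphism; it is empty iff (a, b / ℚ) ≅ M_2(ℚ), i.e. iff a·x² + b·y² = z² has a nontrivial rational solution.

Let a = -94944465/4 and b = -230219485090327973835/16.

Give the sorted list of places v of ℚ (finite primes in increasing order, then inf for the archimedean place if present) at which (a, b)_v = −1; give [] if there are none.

Mod squares: a ≡ -87185, b ≡ -235. Check v ∈ {∞, 2, 3, 5, 7, 11, 17, 47, 53}.
v=53: a=53^1·(≡12), b=53^4·(≡31) mod 53; (12|53)=-1, (31|53)=-1; (−1)^{1·4·26}·(-1)^4·(-1)^1 = -1.
v=47: a=47^1·(≡3), b=47^3·(≡28) mod 47; (3|47)=+1, (28|47)=+1; (−1)^{1·3·23}·(+1)^3·(+1)^1 = -1.
v=3: a=3^2·(≡1), b=3^4·(≡2) mod 3; (1|3)=+1, (2|3)=-1; (−1)^{2·4·1}·(+1)^4·(-1)^2 = +1.
v=11: a=11^2·(≡5), b=11^0·(≡2) mod 11; (5|11)=+1, (2|11)=-1; (−1)^{2·0·5}·(+1)^0·(-1)^2 = +1.
v=7: a=7^1·(≡5), b=7^4·(≡3) mod 7; (5|7)=-1, (3|7)=-1; (−1)^{1·4·3}·(-1)^4·(-1)^1 = -1.
v=2: v_2(a)=-2, v_2(b)=-4; units ≡ 7, 5 (mod 8); ε·ε+αω+βω = 1·0+-2·1+-4·0 ≡ 0  ⇒  (a,b)_2 = +1.
v=17: a=17^0·(≡2), b=17^2·(≡14) mod 17; (2|17)=+1, (14|17)=-1; (−1)^{0·2·8}·(+1)^2·(-1)^0 = +1.
v=∞: -87185 < 0 and -235 < 0  ⇒  (a,b)_∞ = -1.
v=5: a=5^1·(≡3), b=5^1·(≡3) mod 5; (3|5)=-1, (3|5)=-1; (−1)^{1·1·2}·(-1)^1·(-1)^1 = +1.
(-87185, -235 / ℚ) ramifies at {7, 47, 53, ∞}: a division algebra.

[7, 47, 53, inf]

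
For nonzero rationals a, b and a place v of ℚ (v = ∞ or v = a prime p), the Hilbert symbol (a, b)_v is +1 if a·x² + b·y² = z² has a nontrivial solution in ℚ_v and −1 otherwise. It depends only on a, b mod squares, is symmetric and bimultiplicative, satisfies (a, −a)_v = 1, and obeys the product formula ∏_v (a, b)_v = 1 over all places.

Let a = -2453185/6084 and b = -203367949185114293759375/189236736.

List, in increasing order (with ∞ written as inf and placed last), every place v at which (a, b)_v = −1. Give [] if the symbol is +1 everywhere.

(a, b) ≡ (-50065, -458490) mod (ℚ^×)²; places V = {2, 3, 5, 7, 13, 17, 19, 29, 31, ∞}.
(a,b)_∞: sgn(-50065)=−, sgn(-458490)=−, so -1.
(a,b)_31: α=1, u≡1; β=3, v≡2 (mod 31); (1|31)=+1, (2|31)=+1; sign (−1)^1·+1^3·+1^1 = -1.
(a,b)_19: α=1, u≡7; β=4, v≡10 (mod 19); (7|19)=+1, (10|19)=-1; sign (−1)^0·+1^4·-1^1 = -1.
(a,b)_17: α=1, u≡13; β=3, v≡15 (mod 17); (13|17)=+1, (15|17)=+1; sign (−1)^0·+1^3·+1^1 = +1.
(a,b)_7: α=2, u≡6; β=6, v≡5 (mod 7); (6|7)=-1, (5|7)=-1; sign (−1)^0·-1^6·-1^2 = +1.
(a,b)_2: α=-2, β=-9; u≡7, v≡3 (mod 8); ε(u)ε(v)=1·1, αω(v)=-2·1, βω(u)=-9·0; sum ≡ 1  ⇒  -1.
(a,b)_29: α=0, u≡27; β=1, v≡5 (mod 29); (27|29)=-1, (5|29)=+1; sign (−1)^0·-1^1·+1^0 = -1.
(a,b)_5: α=1, u≡2; β=5, v≡2 (mod 5); (2|5)=-1, (2|5)=-1; sign (−1)^0·-1^5·-1^1 = +1.
(a,b)_13: α=-2, u≡11; β=-2, v≡6 (mod 13); (11|13)=-1, (6|13)=-1; sign (−1)^0·-1^-2·-1^-2 = +1.
(a,b)_3: α=-2, u≡2; β=-7, v≡2 (mod 3); (2|3)=-1, (2|3)=-1; sign (−1)^0·-1^-7·-1^-2 = -1.
Ram(-50065, -458490) = {2, 3, 19, 29, 31, ∞}; no ℚ_2-point on the conic.

[2, 3, 19, 29, 31, inf]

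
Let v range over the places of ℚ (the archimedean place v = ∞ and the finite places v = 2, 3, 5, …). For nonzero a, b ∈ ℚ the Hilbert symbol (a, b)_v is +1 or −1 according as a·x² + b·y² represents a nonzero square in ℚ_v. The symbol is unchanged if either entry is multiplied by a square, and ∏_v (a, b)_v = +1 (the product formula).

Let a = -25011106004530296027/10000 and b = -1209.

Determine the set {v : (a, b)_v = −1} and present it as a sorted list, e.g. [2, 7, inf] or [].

Mod squares: a ≡ -20387, b ≡ -1209. Check v ∈ {∞, 2, 3, 5, 13, 19, 29, 31, 37}.
v=2: v_2(a)=-4, v_2(b)=0; units ≡ 5, 7 (mod 8); ε·ε+αω+βω = 0·1+-4·0+0·1 ≡ 0  ⇒  (a,b)_2 = +1.
v=19: a=19^1·(≡2), b=19^0·(≡7) mod 19; (2|19)=-1, (7|19)=+1; (−1)^{1·0·9}·(-1)^0·(+1)^1 = +1.
v=3: a=3^8·(≡1), b=3^1·(≡2) mod 3; (1|3)=+1, (2|3)=-1; (−1)^{8·1·1}·(+1)^1·(-1)^8 = +1.
v=31: a=31^2·(≡26), b=31^1·(≡23) mod 31; (26|31)=-1, (23|31)=-1; (−1)^{2·1·15}·(-1)^1·(-1)^2 = -1.
v=13: a=13^2·(≡12), b=13^1·(≡11) mod 13; (12|13)=+1, (11|13)=-1; (−1)^{2·1·6}·(+1)^1·(-1)^2 = +1.
v=29: a=29^3·(≡13), b=29^0·(≡9) mod 29; (13|29)=+1, (9|29)=+1; (−1)^{3·0·14}·(+1)^0·(+1)^3 = +1.
v=5: a=5^-4·(≡3), b=5^0·(≡1) mod 5; (3|5)=-1, (1|5)=+1; (−1)^{-4·0·2}·(-1)^0·(+1)^-4 = +1.
v=37: a=37^3·(≡9), b=37^0·(≡12) mod 37; (9|37)=+1, (12|37)=+1; (−1)^{3·0·18}·(+1)^0·(+1)^3 = +1.
v=∞: -20387 < 0 and -1209 < 0  ⇒  (a,b)_∞ = -1.
Ram(-20387, -1209) = {31, ∞}; no ℚ_31-point on the conic.

[31, inf]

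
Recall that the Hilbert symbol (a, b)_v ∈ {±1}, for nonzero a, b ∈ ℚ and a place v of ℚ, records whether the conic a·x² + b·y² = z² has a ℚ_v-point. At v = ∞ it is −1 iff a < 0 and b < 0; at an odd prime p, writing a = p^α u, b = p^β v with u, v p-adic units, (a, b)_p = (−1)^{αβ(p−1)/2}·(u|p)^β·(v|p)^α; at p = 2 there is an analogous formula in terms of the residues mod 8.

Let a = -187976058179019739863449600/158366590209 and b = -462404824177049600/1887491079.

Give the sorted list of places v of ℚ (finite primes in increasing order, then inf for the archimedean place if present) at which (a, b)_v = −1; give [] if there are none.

Mod squares: a ≡ -851, b ≡ -43586. Check v ∈ {∞, 2, 3, 5, 7, 11, 17, 19, 23, 31, 37}.
v=∞: -851 < 0 and -43586 < 0  ⇒  (a,b)_∞ = -1.
v=2: v_2(a)=26, v_2(b)=23; units ≡ 5, 7 (mod 8); ε·ε+αω+βω = 0·1+26·0+23·1 ≡ 1  ⇒  (a,b)_2 = -1.
v=5: a=5^2·(≡4), b=5^2·(≡4) mod 5; (4|5)=+1, (4|5)=+1; (−1)^{2·2·2}·(+1)^2·(+1)^2 = +1.
v=37: a=37^1·(≡15), b=37^1·(≡13) mod 37; (15|37)=-1, (13|37)=-1; (−1)^{1·1·18}·(-1)^1·(-1)^1 = +1.
v=3: a=3^-8·(≡1), b=3^-6·(≡1) mod 3; (1|3)=+1, (1|3)=+1; (−1)^{-8·-6·1}·(+1)^-6·(+1)^-8 = +1.
v=19: a=19^2·(≡9), b=19^1·(≡5) mod 19; (9|19)=+1, (5|19)=+1; (−1)^{2·1·9}·(+1)^1·(+1)^2 = +1.
v=7: a=7^2·(≡6), b=7^2·(≡3) mod 7; (6|7)=-1, (3|7)=-1; (−1)^{2·2·3}·(-1)^2·(-1)^2 = +1.
v=23: a=23^3·(≡9), b=23^2·(≡14) mod 23; (9|23)=+1, (14|23)=-1; (−1)^{3·2·11}·(+1)^2·(-1)^3 = -1.
v=31: a=31^2·(≡15), b=31^-1·(≡20) mod 31; (15|31)=-1, (20|31)=+1; (−1)^{2·-1·15}·(-1)^-1·(+1)^2 = -1.
v=17: a=17^-6·(≡13), b=17^-4·(≡15) mod 17; (13|17)=+1, (15|17)=+1; (−1)^{-6·-4·8}·(+1)^-4·(+1)^-6 = +1.
v=11: a=11^4·(≡10), b=11^2·(≡10) mod 11; (10|11)=-1, (10|11)=-1; (−1)^{4·2·5}·(-1)^2·(-1)^4 = +1.
|Ram(-851, -43586)| = 4, even; anisotropic at {2, 23, 31, ∞}.

[2, 23, 31, inf]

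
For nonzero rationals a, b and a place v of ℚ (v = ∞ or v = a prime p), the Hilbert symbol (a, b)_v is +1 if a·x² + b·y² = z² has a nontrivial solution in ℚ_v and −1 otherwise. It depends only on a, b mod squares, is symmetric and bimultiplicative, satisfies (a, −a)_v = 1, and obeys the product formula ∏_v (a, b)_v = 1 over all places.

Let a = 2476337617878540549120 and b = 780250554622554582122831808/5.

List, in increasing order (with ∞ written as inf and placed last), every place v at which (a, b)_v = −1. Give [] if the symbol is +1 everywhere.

(a, b) ≡ (34255, 1964315) mod (ℚ^×)²; places V = {2, 3, 5, 13, 17, 19, 23, 29, 31, ∞}.
(a,b)_3: α=2, u≡1; β=4, v≡2 (mod 3); (1|3)=+1, (2|3)=-1; sign (−1)^0·+1^4·-1^2 = +1.
(a,b)_17: α=3, u≡4; β=4, v≡8 (mod 17); (4|17)=+1, (8|17)=+1; sign (−1)^0·+1^4·+1^3 = +1.
(a,b)_31: α=1, u≡16; β=1, v≡5 (mod 31); (16|31)=+1, (5|31)=+1; sign (−1)^1·+1^1·+1^1 = -1.
(a,b)_∞: sgn(34255)=+, sgn(1964315)=+, so +1.
(a,b)_2: α=10, β=6; u≡7, v≡3 (mod 8); ε(u)ε(v)=1·1, αω(v)=10·1, βω(u)=6·0; sum ≡ 1  ⇒  -1.
(a,b)_29: α=2, u≡5; β=3, v≡20 (mod 29); (5|29)=+1, (20|29)=+1; sign (−1)^0·+1^3·+1^2 = +1.
(a,b)_19: α=2, u≡7; β=3, v≡11 (mod 19); (7|19)=+1, (11|19)=+1; sign (−1)^0·+1^3·+1^2 = +1.
(a,b)_5: α=1, u≡4; β=-1, v≡3 (mod 5); (4|5)=+1, (3|5)=-1; sign (−1)^0·+1^-1·-1^1 = -1.
(a,b)_13: α=3, u≡9; β=4, v≡8 (mod 13); (9|13)=+1, (8|13)=-1; sign (−1)^0·+1^4·-1^3 = -1.
(a,b)_23: α=2, u≡18; β=3, v≡1 (mod 23); (18|23)=+1, (1|23)=+1; sign (−1)^0·+1^3·+1^2 = +1.
Ram(34255, 1964315) = {2, 5, 13, 31}; no ℚ_2-point on the conic.

[2, 5, 13, 31]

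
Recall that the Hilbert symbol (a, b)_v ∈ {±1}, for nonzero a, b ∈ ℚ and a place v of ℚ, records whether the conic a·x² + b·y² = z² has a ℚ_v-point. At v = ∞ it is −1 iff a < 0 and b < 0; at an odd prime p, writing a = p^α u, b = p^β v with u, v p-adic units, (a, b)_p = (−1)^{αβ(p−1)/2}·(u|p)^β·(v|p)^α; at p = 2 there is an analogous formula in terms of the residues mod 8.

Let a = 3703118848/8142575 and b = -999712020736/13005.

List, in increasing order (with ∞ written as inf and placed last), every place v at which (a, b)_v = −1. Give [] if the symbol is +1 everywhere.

[13, 19]

(a, b) ≡ (5681, -5) mod (ℚ^×)²; places V = {2, 3, 5, 7, 11, 13, 17, 19, 23, ∞}.
(a,b)_19: α=1, u≡12; β=2, v≡15 (mod 19); (12|19)=-1, (15|19)=-1; sign (−1)^0·-1^2·-1^1 = -1.
(a,b)_13: α=1, u≡2; β=2, v≡2 (mod 13); (2|13)=-1, (2|13)=-1; sign (−1)^0·-1^2·-1^1 = -1.
(a,b)_17: α=-2, u≡7; β=-2, v≡3 (mod 17); (7|17)=-1, (3|17)=-1; sign (−1)^0·-1^-2·-1^-2 = +1.
(a,b)_5: α=-2, u≡1; β=-1, v≡4 (mod 5); (1|5)=+1, (4|5)=+1; sign (−1)^0·+1^-1·+1^-2 = +1.
(a,b)_3: α=0, u≡2; β=-2, v≡1 (mod 3); (2|3)=-1, (1|3)=+1; sign (−1)^0·-1^-2·+1^0 = +1.
(a,b)_11: α=4, u≡5; β=2, v≡8 (mod 11); (5|11)=+1, (8|11)=-1; sign (−1)^0·+1^2·-1^4 = +1.
(a,b)_23: α=-1, u≡11; β=2, v≡18 (mod 23); (11|23)=-1, (18|23)=+1; sign (−1)^0·-1^2·+1^-1 = +1.
(a,b)_7: α=-2, u≡1; β=0, v≡2 (mod 7); (1|7)=+1, (2|7)=+1; sign (−1)^0·+1^0·+1^-2 = +1.
(a,b)_∞: sgn(5681)=+, sgn(-5)=−, so +1.
(a,b)_2: α=10, β=8; u≡1, v≡3 (mod 8); ε(u)ε(v)=0·1, αω(v)=10·1, βω(u)=8·0; sum ≡ 0  ⇒  +1.
(5681, -5 / ℚ) ramifies at {13, 19}: a division algebra.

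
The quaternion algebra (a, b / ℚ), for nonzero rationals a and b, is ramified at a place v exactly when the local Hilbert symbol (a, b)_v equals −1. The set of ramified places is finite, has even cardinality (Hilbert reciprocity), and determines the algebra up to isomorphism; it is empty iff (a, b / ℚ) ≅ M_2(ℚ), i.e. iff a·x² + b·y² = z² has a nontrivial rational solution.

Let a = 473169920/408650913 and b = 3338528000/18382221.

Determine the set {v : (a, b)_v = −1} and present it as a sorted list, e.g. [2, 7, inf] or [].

[3, 5]

(a, b) ≡ (165, 2145) mod (ℚ^×)²; places V = {2, 3, 5, 11, 13, 17, 19, 23, ∞}.
(a,b)_13: α=0, u≡10; β=-1, v≡4 (mod 13); (10|13)=+1, (4|13)=+1; sign (−1)^0·+1^-1·+1^0 = +1.
(a,b)_3: α=-5, u≡1; β=-5, v≡1 (mod 3); (1|3)=+1, (1|3)=+1; sign (−1)^1·+1^-5·+1^-5 = -1.
(a,b)_2: α=18, β=8; u≡5, v≡1 (mod 8); ε(u)ε(v)=0·0, αω(v)=18·0, βω(u)=8·1; sum ≡ 0  ⇒  +1.
(a,b)_19: α=2, u≡13; β=2, v≡9 (mod 19); (13|19)=-1, (9|19)=+1; sign (−1)^0·-1^2·+1^2 = +1.
(a,b)_23: α=-2, u≡16; β=-2, v≡4 (mod 23); (16|23)=+1, (4|23)=+1; sign (−1)^0·+1^-2·+1^-2 = +1.
(a,b)_11: α=-1, u≡1; β=-1, v≡8 (mod 11); (1|11)=+1, (8|11)=-1; sign (−1)^1·+1^-1·-1^-1 = +1.
(a,b)_17: α=-2, u≡10; β=2, v≡12 (mod 17); (10|17)=-1, (12|17)=-1; sign (−1)^0·-1^2·-1^-2 = +1.
(a,b)_∞: sgn(165)=+, sgn(2145)=+, so +1.
(a,b)_5: α=1, u≡3; β=3, v≡4 (mod 5); (3|5)=-1, (4|5)=+1; sign (−1)^0·-1^3·+1^1 = -1.
Ram(165, 2145) = {3, 5}; no ℚ_3-point on the conic.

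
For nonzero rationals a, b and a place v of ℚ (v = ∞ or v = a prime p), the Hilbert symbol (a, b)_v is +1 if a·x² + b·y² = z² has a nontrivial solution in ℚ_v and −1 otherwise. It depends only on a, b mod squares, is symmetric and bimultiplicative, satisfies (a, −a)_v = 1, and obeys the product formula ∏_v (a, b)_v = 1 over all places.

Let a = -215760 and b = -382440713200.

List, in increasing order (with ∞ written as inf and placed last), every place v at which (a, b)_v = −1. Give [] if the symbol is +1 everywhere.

(a, b) ≡ (-13485, -7) mod (ℚ^×)²; places V = {2, 3, 5, 7, 13, 29, 31, ∞}.
(a,b)_5: α=1, u≡3; β=2, v≡2 (mod 5); (3|5)=-1, (2|5)=-1; sign (−1)^0·-1^2·-1^1 = -1.
(a,b)_29: α=1, u≡13; β=2, v≡1 (mod 29); (13|29)=+1, (1|29)=+1; sign (−1)^0·+1^2·+1^1 = +1.
(a,b)_7: α=0, u≡1; β=1, v≡5 (mod 7); (1|7)=+1, (5|7)=-1; sign (−1)^0·+1^1·-1^0 = +1.
(a,b)_13: α=0, u≡1; β=2, v≡6 (mod 13); (1|13)=+1, (6|13)=-1; sign (−1)^0·+1^2·-1^0 = +1.
(a,b)_∞: sgn(-13485)=−, sgn(-7)=−, so -1.
(a,b)_31: α=1, u≡15; β=2, v≡29 (mod 31); (15|31)=-1, (29|31)=-1; sign (−1)^0·-1^2·-1^1 = -1.
(a,b)_3: α=1, u≡2; β=0, v≡2 (mod 3); (2|3)=-1, (2|3)=-1; sign (−1)^0·-1^0·-1^1 = -1.
(a,b)_2: α=4, β=4; u≡3, v≡1 (mod 8); ε(u)ε(v)=1·0, αω(v)=4·0, βω(u)=4·1; sum ≡ 0  ⇒  +1.
(-13485, -7 / ℚ) ramifies at {3, 5, 31, ∞}: a division algebra.

[3, 5, 31, inf]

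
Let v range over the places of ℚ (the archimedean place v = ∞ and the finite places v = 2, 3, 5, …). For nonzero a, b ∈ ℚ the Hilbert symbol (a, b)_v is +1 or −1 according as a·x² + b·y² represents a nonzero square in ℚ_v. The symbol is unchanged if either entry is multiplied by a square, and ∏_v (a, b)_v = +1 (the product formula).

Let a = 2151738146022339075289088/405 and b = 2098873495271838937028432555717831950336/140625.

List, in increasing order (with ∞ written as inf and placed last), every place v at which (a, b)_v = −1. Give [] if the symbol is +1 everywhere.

[2, 13, 31, 37]

Mod squares: a ≡ 850135, b ≡ 2268766. Check v ∈ {∞, 2, 3, 5, 7, 11, 13, 23, 29, 31, 37, 41, 43}.
v=7: a=7^4·(≡5), b=7^2·(≡6) mod 7; (5|7)=-1, (6|7)=-1; (−1)^{4·2·3}·(-1)^2·(-1)^4 = +1.
v=11: a=11^1·(≡2), b=11^4·(≡3) mod 11; (2|11)=-1, (3|11)=+1; (−1)^{1·4·5}·(-1)^4·(+1)^1 = +1.
v=37: a=37^2·(≡19), b=37^3·(≡21) mod 37; (19|37)=-1, (21|37)=+1; (−1)^{2·3·18}·(-1)^3·(+1)^2 = -1.
v=2: v_2(a)=12, v_2(b)=23; units ≡ 7, 7 (mod 8); ε·ε+αω+βω = 1·1+12·0+23·0 ≡ 1  ⇒  (a,b)_2 = -1.
v=29: a=29^1·(≡4), b=29^2·(≡22) mod 29; (4|29)=+1, (22|29)=+1; (−1)^{1·2·14}·(+1)^2·(+1)^1 = +1.
v=31: a=31^2·(≡26), b=31^3·(≡12) mod 31; (26|31)=-1, (12|31)=-1; (−1)^{2·3·15}·(-1)^3·(-1)^2 = -1.
v=5: a=5^-1·(≡3), b=5^-6·(≡4) mod 5; (3|5)=-1, (4|5)=+1; (−1)^{-1·-6·2}·(-1)^-6·(+1)^-1 = +1.
v=13: a=13^1·(≡8), b=13^2·(≡5) mod 13; (8|13)=-1, (5|13)=-1; (−1)^{1·2·6}·(-1)^2·(-1)^1 = -1.
v=3: a=3^-4·(≡1), b=3^-2·(≡1) mod 3; (1|3)=+1, (1|3)=+1; (−1)^{-4·-2·1}·(+1)^-2·(+1)^-4 = +1.
v=43: a=43^2·(≡6), b=43^3·(≡40) mod 43; (6|43)=+1, (40|43)=+1; (−1)^{2·3·21}·(+1)^3·(+1)^2 = +1.
v=41: a=41^1·(≡13), b=41^2·(≡10) mod 41; (13|41)=-1, (10|41)=+1; (−1)^{1·2·20}·(-1)^2·(+1)^1 = +1.
v=∞: 850135 > 0 and 2268766 > 0  ⇒  (a,b)_∞ = +1.
v=23: a=23^2·(≡12), b=23^3·(≡2) mod 23; (12|23)=+1, (2|23)=+1; (−1)^{2·3·11}·(+1)^3·(+1)^2 = +1.
Ram(850135, 2268766) = {2, 13, 31, 37}; no ℚ_2-point on the conic.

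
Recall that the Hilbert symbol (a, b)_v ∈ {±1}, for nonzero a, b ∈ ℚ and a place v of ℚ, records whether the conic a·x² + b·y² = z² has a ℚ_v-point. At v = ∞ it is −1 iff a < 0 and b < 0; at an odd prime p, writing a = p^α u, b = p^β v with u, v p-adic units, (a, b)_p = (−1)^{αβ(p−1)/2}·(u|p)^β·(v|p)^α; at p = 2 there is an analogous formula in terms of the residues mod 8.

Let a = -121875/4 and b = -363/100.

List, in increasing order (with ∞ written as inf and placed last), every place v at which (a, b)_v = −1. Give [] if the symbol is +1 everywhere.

[5, inf]

(a, b) ≡ (-195, -3) mod (ℚ^×)²; places V = {2, 3, 5, 11, 13, ∞}.
(a,b)_∞: sgn(-195)=−, sgn(-3)=−, so -1.
(a,b)_13: α=1, u≡6; β=0, v≡3 (mod 13); (6|13)=-1, (3|13)=+1; sign (−1)^0·-1^0·+1^1 = +1.
(a,b)_11: α=0, u≡4; β=2, v≡8 (mod 11); (4|11)=+1, (8|11)=-1; sign (−1)^0·+1^2·-1^0 = +1.
(a,b)_5: α=5, u≡4; β=-2, v≡3 (mod 5); (4|5)=+1, (3|5)=-1; sign (−1)^0·+1^-2·-1^5 = -1.
(a,b)_3: α=1, u≡1; β=1, v≡2 (mod 3); (1|3)=+1, (2|3)=-1; sign (−1)^1·+1^1·-1^1 = +1.
(a,b)_2: α=-2, β=-2; u≡5, v≡5 (mod 8); ε(u)ε(v)=0·0, αω(v)=-2·1, βω(u)=-2·1; sum ≡ 0  ⇒  +1.
(-195, -3 / ℚ) ramifies at {5, ∞}: a division algebra.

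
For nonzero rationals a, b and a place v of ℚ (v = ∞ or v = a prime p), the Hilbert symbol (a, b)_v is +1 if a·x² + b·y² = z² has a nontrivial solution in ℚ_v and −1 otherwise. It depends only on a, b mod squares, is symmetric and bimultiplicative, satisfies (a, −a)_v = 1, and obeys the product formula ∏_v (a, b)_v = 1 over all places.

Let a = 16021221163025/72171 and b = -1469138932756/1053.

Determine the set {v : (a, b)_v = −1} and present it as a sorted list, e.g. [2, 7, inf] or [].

(a, b) ≡ (62491, -2687113) mod (ℚ^×)²; places V = {2, 3, 5, 11, 13, 19, 23, 31, 43, ∞}.
(a,b)_43: α=2, u≡12; β=3, v≡38 (mod 43); (12|43)=-1, (38|43)=+1; sign (−1)^0·-1^3·+1^2 = -1.
(a,b)_∞: sgn(62491)=+, sgn(-2687113)=−, so +1.
(a,b)_11: α=-1, u≡9; β=1, v≡5 (mod 11); (9|11)=+1, (5|11)=+1; sign (−1)^1·+1^1·+1^-1 = -1.
(a,b)_2: α=0, β=2; u≡3, v≡7 (mod 8); ε(u)ε(v)=1·1, αω(v)=0·0, βω(u)=2·1; sum ≡ 1  ⇒  -1.
(a,b)_31: α=0, u≡21; β=2, v≡29 (mod 31); (21|31)=-1, (29|31)=-1; sign (−1)^0·-1^2·-1^0 = +1.
(a,b)_5: α=2, u≡1; β=0, v≡3 (mod 5); (1|5)=+1, (3|5)=-1; sign (−1)^0·+1^0·-1^2 = +1.
(a,b)_13: α=3, u≡9; β=-1, v≡4 (mod 13); (9|13)=+1, (4|13)=+1; sign (−1)^0·+1^-1·+1^3 = +1.
(a,b)_19: α=3, u≡2; β=1, v≡17 (mod 19); (2|19)=-1, (17|19)=+1; sign (−1)^1·-1^1·+1^3 = +1.
(a,b)_23: α=1, u≡8; β=1, v≡9 (mod 23); (8|23)=+1, (9|23)=+1; sign (−1)^1·+1^1·+1^1 = -1.
(a,b)_3: α=-8, u≡1; β=-4, v≡2 (mod 3); (1|3)=+1, (2|3)=-1; sign (−1)^0·+1^-4·-1^-8 = +1.
(62491, -2687113 / ℚ) ramifies at {2, 11, 23, 43}: a division algebra.

[2, 11, 23, 43]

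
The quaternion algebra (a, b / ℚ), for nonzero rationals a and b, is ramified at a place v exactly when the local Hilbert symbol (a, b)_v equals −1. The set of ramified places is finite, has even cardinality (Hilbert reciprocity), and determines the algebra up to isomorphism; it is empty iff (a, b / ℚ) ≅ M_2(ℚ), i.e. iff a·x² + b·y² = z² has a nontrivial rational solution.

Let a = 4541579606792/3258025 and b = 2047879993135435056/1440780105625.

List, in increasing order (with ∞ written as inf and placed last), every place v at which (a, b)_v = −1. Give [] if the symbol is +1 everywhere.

Mod squares: a ≡ 2, b ≡ 25051. Check v ∈ {∞, 2, 3, 5, 7, 13, 17, 19, 23, 41, 47}.
v=47: a=47^2·(≡4), b=47^3·(≡12) mod 47; (4|47)=+1, (12|47)=+1; (−1)^{2·3·23}·(+1)^3·(+1)^2 = +1.
v=13: a=13^0·(≡5), b=13^1·(≡9) mod 13; (5|13)=-1, (9|13)=+1; (−1)^{0·1·6}·(-1)^1·(+1)^0 = -1.
v=41: a=41^2·(≡33), b=41^3·(≡39) mod 41; (33|41)=+1, (39|41)=+1; (−1)^{2·3·20}·(+1)^3·(+1)^2 = +1.
v=5: a=5^-2·(≡2), b=5^-4·(≡4) mod 5; (2|5)=-1, (4|5)=+1; (−1)^{-2·-4·2}·(-1)^-4·(+1)^-2 = +1.
v=2: v_2(a)=3, v_2(b)=4; units ≡ 1, 3 (mod 8); ε·ε+αω+βω = 0·1+3·1+4·0 ≡ 1  ⇒  (a,b)_2 = -1.
v=17: a=17^2·(≡13), b=17^2·(≡7) mod 17; (13|17)=+1, (7|17)=-1; (−1)^{2·2·8}·(+1)^2·(-1)^2 = +1.
v=3: a=3^0·(≡2), b=3^2·(≡1) mod 3; (2|3)=-1, (1|3)=+1; (−1)^{0·2·1}·(-1)^2·(+1)^0 = +1.
v=7: a=7^0·(≡4), b=7^-2·(≡5) mod 7; (4|7)=+1, (5|7)=-1; (−1)^{0·-2·3}·(+1)^-2·(-1)^0 = +1.
v=∞: 2 > 0 and 25051 > 0  ⇒  (a,b)_∞ = +1.
v=19: a=19^-4·(≡2), b=19^-6·(≡17) mod 19; (2|19)=-1, (17|19)=+1; (−1)^{-4·-6·9}·(-1)^-6·(+1)^-4 = +1.
v=23: a=23^2·(≡4), b=23^2·(≡3) mod 23; (4|23)=+1, (3|23)=+1; (−1)^{2·2·11}·(+1)^2·(+1)^2 = +1.
(2, 25051 / ℚ) ramifies at {2, 13}: a division algebra.

[2, 13]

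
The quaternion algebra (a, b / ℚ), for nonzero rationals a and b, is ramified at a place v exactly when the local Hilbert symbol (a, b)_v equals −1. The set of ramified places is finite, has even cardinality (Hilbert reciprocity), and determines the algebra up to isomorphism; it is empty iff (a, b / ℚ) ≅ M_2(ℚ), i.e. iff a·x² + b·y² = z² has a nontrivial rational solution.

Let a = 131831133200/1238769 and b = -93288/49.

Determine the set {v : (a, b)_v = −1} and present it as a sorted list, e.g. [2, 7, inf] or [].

[3, 13, 23, 31]

(a, b) ≡ (342953, -138) mod (ℚ^×)²; places V = {2, 3, 5, 7, 13, 23, 31, 37, 53, ∞}.
(a,b)_23: α=1, u≡14; β=1, v≡5 (mod 23); (14|23)=-1, (5|23)=-1; sign (−1)^1·-1^1·-1^1 = -1.
(a,b)_53: α=-2, u≡24; β=0, v≡2 (mod 53); (24|53)=+1, (2|53)=-1; sign (−1)^0·+1^0·-1^-2 = +1.
(a,b)_3: α=-2, u≡2; β=1, v≡2 (mod 3); (2|3)=-1, (2|3)=-1; sign (−1)^0·-1^1·-1^-2 = -1.
(a,b)_37: α=1, u≡23; β=0, v≡33 (mod 37); (23|37)=-1, (33|37)=+1; sign (−1)^0·-1^0·+1^1 = +1.
(a,b)_13: α=1, u≡1; β=2, v≡2 (mod 13); (1|13)=+1, (2|13)=-1; sign (−1)^0·+1^2·-1^1 = -1.
(a,b)_∞: sgn(342953)=+, sgn(-138)=−, so +1.
(a,b)_31: α=3, u≡22; β=0, v≡15 (mod 31); (22|31)=-1, (15|31)=-1; sign (−1)^0·-1^0·-1^3 = -1.
(a,b)_5: α=2, u≡2; β=0, v≡3 (mod 5); (2|5)=-1, (3|5)=-1; sign (−1)^0·-1^0·-1^2 = +1.
(a,b)_7: α=-2, u≡1; β=-2, v≡1 (mod 7); (1|7)=+1, (1|7)=+1; sign (−1)^0·+1^-2·+1^-2 = +1.
(a,b)_2: α=4, β=3; u≡1, v≡3 (mod 8); ε(u)ε(v)=0·1, αω(v)=4·1, βω(u)=3·0; sum ≡ 0  ⇒  +1.
(342953, -138 / ℚ) ramifies at {3, 13, 23, 31}: a division algebra.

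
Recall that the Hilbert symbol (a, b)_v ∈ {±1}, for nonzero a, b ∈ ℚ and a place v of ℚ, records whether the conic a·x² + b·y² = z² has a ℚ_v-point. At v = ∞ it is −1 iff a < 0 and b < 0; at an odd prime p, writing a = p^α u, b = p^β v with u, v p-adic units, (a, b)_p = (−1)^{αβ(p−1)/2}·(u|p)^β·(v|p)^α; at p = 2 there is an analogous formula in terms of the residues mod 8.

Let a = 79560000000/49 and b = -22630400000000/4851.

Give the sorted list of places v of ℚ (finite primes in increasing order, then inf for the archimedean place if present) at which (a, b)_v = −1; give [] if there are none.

(a, b) ≡ (2210, -2431) mod (ℚ^×)²; places V = {2, 3, 5, 7, 11, 13, 17, ∞}.
(a,b)_3: α=2, u≡2; β=-2, v≡2 (mod 3); (2|3)=-1, (2|3)=-1; sign (−1)^0·-1^-2·-1^2 = +1.
(a,b)_2: α=9, β=18; u≡1, v≡1 (mod 8); ε(u)ε(v)=0·0, αω(v)=9·0, βω(u)=18·0; sum ≡ 0  ⇒  +1.
(a,b)_7: α=-2, u≡5; β=-2, v≡5 (mod 7); (5|7)=-1, (5|7)=-1; sign (−1)^0·-1^-2·-1^-2 = +1.
(a,b)_13: α=1, u≡1; β=1, v≡2 (mod 13); (1|13)=+1, (2|13)=-1; sign (−1)^0·+1^1·-1^1 = -1.
(a,b)_∞: sgn(2210)=+, sgn(-2431)=−, so +1.
(a,b)_11: α=0, u≡6; β=-1, v≡10 (mod 11); (6|11)=-1, (10|11)=-1; sign (−1)^0·-1^-1·-1^0 = -1.
(a,b)_17: α=1, u≡3; β=1, v≡3 (mod 17); (3|17)=-1, (3|17)=-1; sign (−1)^0·-1^1·-1^1 = +1.
(a,b)_5: α=7, u≡2; β=8, v≡1 (mod 5); (2|5)=-1, (1|5)=+1; sign (−1)^0·-1^8·+1^7 = +1.
(2210, -2431 / ℚ) ramifies at {11, 13}: a division algebra.

[11, 13]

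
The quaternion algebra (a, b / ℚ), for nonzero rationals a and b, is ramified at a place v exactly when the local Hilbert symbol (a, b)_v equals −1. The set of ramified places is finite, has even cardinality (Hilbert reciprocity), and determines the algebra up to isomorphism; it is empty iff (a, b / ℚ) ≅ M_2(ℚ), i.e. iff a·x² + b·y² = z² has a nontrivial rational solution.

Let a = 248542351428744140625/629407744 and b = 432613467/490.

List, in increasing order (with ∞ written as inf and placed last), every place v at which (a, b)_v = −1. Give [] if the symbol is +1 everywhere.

[5, 11, 13, 17]

(a, b) ≡ (65, 1870) mod (ℚ^×)²; places V = {2, 3, 5, 7, 11, 13, 17, ∞}.
(a,b)_17: α=2, u≡14; β=1, v≡9 (mod 17); (14|17)=-1, (9|17)=+1; sign (−1)^0·-1^1·+1^2 = -1.
(a,b)_2: α=-18, β=-1; u≡1, v≡7 (mod 8); ε(u)ε(v)=0·1, αω(v)=-18·0, βω(u)=-1·0; sum ≡ 0  ⇒  +1.
(a,b)_13: α=5, u≡11; β=4, v≡6 (mod 13); (11|13)=-1, (6|13)=-1; sign (−1)^0·-1^4·-1^5 = -1.
(a,b)_11: α=4, u≡10; β=1, v≡9 (mod 11); (10|11)=-1, (9|11)=+1; sign (−1)^0·-1^1·+1^4 = -1.
(a,b)_5: α=9, u≡3; β=-1, v≡4 (mod 5); (3|5)=-1, (4|5)=+1; sign (−1)^0·-1^-1·+1^9 = -1.
(a,b)_3: α=4, u≡2; β=4, v≡1 (mod 3); (2|3)=-1, (1|3)=+1; sign (−1)^0·-1^4·+1^4 = +1.
(a,b)_7: α=-4, u≡4; β=-2, v≡2 (mod 7); (4|7)=+1, (2|7)=+1; sign (−1)^0·+1^-2·+1^-4 = +1.
(a,b)_∞: sgn(65)=+, sgn(1870)=+, so +1.
Ram(65, 1870) = {5, 11, 13, 17}; no ℚ_5-point on the conic.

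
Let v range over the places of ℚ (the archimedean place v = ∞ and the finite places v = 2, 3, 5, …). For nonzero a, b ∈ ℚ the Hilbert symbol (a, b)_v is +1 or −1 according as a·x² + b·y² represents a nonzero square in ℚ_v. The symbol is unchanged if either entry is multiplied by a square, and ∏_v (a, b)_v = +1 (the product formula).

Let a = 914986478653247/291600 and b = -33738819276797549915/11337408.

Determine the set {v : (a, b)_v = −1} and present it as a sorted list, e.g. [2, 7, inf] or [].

(a, b) ≡ (143, -105) mod (ℚ^×)²; places V = {2, 3, 5, 7, 11, 13, 19, ∞}.
(a,b)_2: α=-4, β=-6; u≡7, v≡7 (mod 8); ε(u)ε(v)=1·1, αω(v)=-4·0, βω(u)=-6·0; sum ≡ 1  ⇒  -1.
(a,b)_∞: sgn(143)=+, sgn(-105)=−, so +1.
(a,b)_13: α=3, u≡8; β=4, v≡9 (mod 13); (8|13)=-1, (9|13)=+1; sign (−1)^0·-1^4·+1^3 = +1.
(a,b)_11: α=3, u≡8; β=4, v≡3 (mod 11); (8|11)=-1, (3|11)=+1; sign (−1)^0·-1^4·+1^3 = +1.
(a,b)_19: α=4, u≡12; β=6, v≡5 (mod 19); (12|19)=-1, (5|19)=+1; sign (−1)^0·-1^6·+1^4 = +1.
(a,b)_5: α=-2, u≡3; β=1, v≡4 (mod 5); (3|5)=-1, (4|5)=+1; sign (−1)^0·-1^1·+1^-2 = -1.
(a,b)_7: α=4, u≡5; β=3, v≡3 (mod 7); (5|7)=-1, (3|7)=-1; sign (−1)^0·-1^3·-1^4 = -1.
(a,b)_3: α=-6, u≡2; β=-11, v≡1 (mod 3); (2|3)=-1, (1|3)=+1; sign (−1)^0·-1^-11·+1^-6 = -1.
Ram(143, -105) = {2, 3, 5, 7}; no ℚ_2-point on the conic.

[2, 3, 5, 7]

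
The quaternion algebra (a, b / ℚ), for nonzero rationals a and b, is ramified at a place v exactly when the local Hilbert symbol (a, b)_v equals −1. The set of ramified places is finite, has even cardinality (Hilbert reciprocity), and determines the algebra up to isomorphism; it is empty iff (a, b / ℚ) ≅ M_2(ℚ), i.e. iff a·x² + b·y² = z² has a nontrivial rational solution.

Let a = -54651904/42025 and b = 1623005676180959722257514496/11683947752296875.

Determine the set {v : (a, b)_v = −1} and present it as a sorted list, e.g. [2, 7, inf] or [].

[3, 19]

(a, b) ≡ (-19, 9177) mod (ℚ^×)²; places V = {2, 3, 5, 7, 11, 17, 19, 23, 41, 53, ∞}.
(a,b)_∞: sgn(-19)=−, sgn(9177)=+, so +1.
(a,b)_41: α=-2, u≡34; β=-4, v≡15 (mod 41); (34|41)=-1, (15|41)=-1; sign (−1)^0·-1^-4·-1^-2 = +1.
(a,b)_11: α=0, u≡9; β=-2, v≡4 (mod 11); (9|11)=+1, (4|11)=+1; sign (−1)^0·+1^-2·+1^0 = +1.
(a,b)_19: α=1, u≡2; β=3, v≡13 (mod 19); (2|19)=-1, (13|19)=-1; sign (−1)^1·-1^3·-1^1 = -1.
(a,b)_53: α=2, u≡41; β=4, v≡23 (mod 53); (41|53)=-1, (23|53)=-1; sign (−1)^0·-1^4·-1^2 = +1.
(a,b)_3: α=0, u≡2; β=-7, v≡2 (mod 3); (2|3)=-1, (2|3)=-1; sign (−1)^0·-1^-7·-1^0 = -1.
(a,b)_23: α=0, u≡13; β=1, v≡13 (mod 23); (13|23)=+1, (13|23)=+1; sign (−1)^0·+1^1·+1^0 = +1.
(a,b)_17: α=0, u≡2; β=2, v≡3 (mod 17); (2|17)=+1, (3|17)=-1; sign (−1)^0·+1^2·-1^0 = +1.
(a,b)_5: α=-2, u≡1; β=-6, v≡3 (mod 5); (1|5)=+1, (3|5)=-1; sign (−1)^0·+1^-6·-1^-2 = +1.
(a,b)_7: α=0, u≡2; β=5, v≡4 (mod 7); (2|7)=+1, (4|7)=+1; sign (−1)^0·+1^5·+1^0 = +1.
(a,b)_2: α=10, β=28; u≡5, v≡1 (mod 8); ε(u)ε(v)=0·0, αω(v)=10·0, βω(u)=28·1; sum ≡ 0  ⇒  +1.
Ram(-19, 9177) = {3, 19}; no ℚ_3-point on the conic.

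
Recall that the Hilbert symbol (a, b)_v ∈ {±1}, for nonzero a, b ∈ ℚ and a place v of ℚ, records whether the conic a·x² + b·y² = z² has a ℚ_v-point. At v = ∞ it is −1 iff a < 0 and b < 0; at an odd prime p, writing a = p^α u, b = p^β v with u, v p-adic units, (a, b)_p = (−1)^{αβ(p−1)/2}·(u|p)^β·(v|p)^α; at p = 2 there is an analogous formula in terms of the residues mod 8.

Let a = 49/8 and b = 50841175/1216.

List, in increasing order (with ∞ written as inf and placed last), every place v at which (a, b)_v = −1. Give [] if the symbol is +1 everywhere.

[2, 19]

(a, b) ≡ (2, 133) mod (ℚ^×)²; places V = {2, 5, 7, 11, 19, ∞}.
(a,b)_7: α=2, u≡1; β=5, v≡3 (mod 7); (1|7)=+1, (3|7)=-1; sign (−1)^0·+1^5·-1^2 = +1.
(a,b)_11: α=0, u≡2; β=2, v≡5 (mod 11); (2|11)=-1, (5|11)=+1; sign (−1)^0·-1^2·+1^0 = +1.
(a,b)_2: α=-3, β=-6; u≡1, v≡5 (mod 8); ε(u)ε(v)=0·0, αω(v)=-3·1, βω(u)=-6·0; sum ≡ 1  ⇒  -1.
(a,b)_19: α=0, u≡18; β=-1, v≡9 (mod 19); (18|19)=-1, (9|19)=+1; sign (−1)^0·-1^-1·+1^0 = -1.
(a,b)_∞: sgn(2)=+, sgn(133)=+, so +1.
(a,b)_5: α=0, u≡3; β=2, v≡2 (mod 5); (3|5)=-1, (2|5)=-1; sign (−1)^0·-1^2·-1^0 = +1.
(2, 133 / ℚ) ramifies at {2, 19}: a division algebra.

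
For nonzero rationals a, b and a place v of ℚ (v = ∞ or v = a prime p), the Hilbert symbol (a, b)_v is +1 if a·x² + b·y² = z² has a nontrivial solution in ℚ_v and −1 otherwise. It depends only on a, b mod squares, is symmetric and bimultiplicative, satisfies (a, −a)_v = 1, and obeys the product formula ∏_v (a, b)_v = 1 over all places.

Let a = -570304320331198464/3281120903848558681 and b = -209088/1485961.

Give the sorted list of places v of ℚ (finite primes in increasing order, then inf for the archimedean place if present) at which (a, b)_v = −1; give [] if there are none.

Mod squares: a ≡ -11, b ≡ -3. Check v ∈ {∞, 2, 3, 11, 23, 53}.
v=2: v_2(a)=12, v_2(b)=6; units ≡ 5, 5 (mod 8); ε·ε+αω+βω = 0·0+12·1+6·1 ≡ 0  ⇒  (a,b)_2 = +1.
v=11: a=11^9·(≡2), b=11^2·(≡8) mod 11; (2|11)=-1, (8|11)=-1; (−1)^{9·2·5}·(-1)^2·(-1)^9 = -1.
v=∞: -11 < 0 and -3 < 0  ⇒  (a,b)_∞ = -1.
v=23: a=23^-6·(≡16), b=23^-2·(≡17) mod 23; (16|23)=+1, (17|23)=-1; (−1)^{-6·-2·11}·(+1)^-2·(-1)^-6 = +1.
v=3: a=3^10·(≡1), b=3^3·(≡2) mod 3; (1|3)=+1, (2|3)=-1; (−1)^{10·3·1}·(+1)^3·(-1)^10 = +1.
v=53: a=53^-6·(≡49), b=53^-2·(≡3) mod 53; (49|53)=+1, (3|53)=-1; (−1)^{-6·-2·26}·(+1)^-2·(-1)^-6 = +1.
(-11, -3 / ℚ) ramifies at {11, ∞}: a division algebra.

[11, inf]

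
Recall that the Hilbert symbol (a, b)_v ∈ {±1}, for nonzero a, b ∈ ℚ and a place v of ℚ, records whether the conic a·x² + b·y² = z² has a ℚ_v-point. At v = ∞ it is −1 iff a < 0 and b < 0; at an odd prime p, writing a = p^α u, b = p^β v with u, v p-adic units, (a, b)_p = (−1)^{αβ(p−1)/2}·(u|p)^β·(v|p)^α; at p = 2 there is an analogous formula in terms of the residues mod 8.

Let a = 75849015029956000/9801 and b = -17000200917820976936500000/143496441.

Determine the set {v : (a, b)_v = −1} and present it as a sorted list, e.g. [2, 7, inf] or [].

Mod squares: a ≡ 10, b ≡ -73186. Check v ∈ {∞, 2, 3, 5, 7, 11, 17, 23, 37, 43}.
v=2: v_2(a)=5, v_2(b)=5; units ≡ 5, 7 (mod 8); ε·ε+αω+βω = 0·1+5·0+5·1 ≡ 1  ⇒  (a,b)_2 = -1.
v=43: a=43^2·(≡9), b=43^3·(≡18) mod 43; (9|43)=+1, (18|43)=-1; (−1)^{2·3·21}·(+1)^3·(-1)^2 = +1.
v=3: a=3^-4·(≡1), b=3^-4·(≡2) mod 3; (1|3)=+1, (2|3)=-1; (−1)^{-4·-4·1}·(+1)^-4·(-1)^-4 = +1.
v=23: a=23^2·(≡21), b=23^3·(≡22) mod 23; (21|23)=-1, (22|23)=-1; (−1)^{2·3·11}·(-1)^3·(-1)^2 = -1.
v=∞: 10 > 0 and -73186 < 0  ⇒  (a,b)_∞ = +1.
v=17: a=17^2·(≡12), b=17^2·(≡1) mod 17; (12|17)=-1, (1|17)=+1; (−1)^{2·2·8}·(-1)^2·(+1)^2 = +1.
v=5: a=5^3·(≡3), b=5^6·(≡4) mod 5; (3|5)=-1, (4|5)=+1; (−1)^{3·6·2}·(-1)^6·(+1)^3 = +1.
v=11: a=11^-2·(≡2), b=11^-6·(≡6) mod 11; (2|11)=-1, (6|11)=-1; (−1)^{-2·-6·5}·(-1)^-6·(-1)^-2 = +1.
v=7: a=7^2·(≡5), b=7^4·(≡5) mod 7; (5|7)=-1, (5|7)=-1; (−1)^{2·4·3}·(-1)^4·(-1)^2 = +1.
v=37: a=37^2·(≡1), b=37^3·(≡2) mod 37; (1|37)=+1, (2|37)=-1; (−1)^{2·3·18}·(+1)^3·(-1)^2 = +1.
|Ram(10, -73186)| = 2, even; anisotropic at {2, 23}.

[2, 23]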